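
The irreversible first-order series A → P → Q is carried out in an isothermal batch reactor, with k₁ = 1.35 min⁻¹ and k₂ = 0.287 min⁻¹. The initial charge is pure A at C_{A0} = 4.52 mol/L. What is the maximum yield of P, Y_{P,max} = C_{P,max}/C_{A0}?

0.658

Evaluating C_P at t_opt = ln(k₂/k₁)/(k₂−k₁) gives C_{P,max}/C_{A0} = (k₁/k₂)^[k₂/(k₂−k₁)].
= (1.35/0.287)^(0.287/(0.287−1.35)) = (4.704)^(-0.2700) = 0.6583.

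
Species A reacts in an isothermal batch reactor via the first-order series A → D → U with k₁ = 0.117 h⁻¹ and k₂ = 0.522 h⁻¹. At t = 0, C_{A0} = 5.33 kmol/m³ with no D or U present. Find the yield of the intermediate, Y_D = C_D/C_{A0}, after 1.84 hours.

0.122

For first-order series with pure A initially, C_D(t) = k₁C_{A0}/(k₂−k₁)·(e^(−k₁t) − e^(−k₂t)).
e^(−k₁t) = e^(−0.117×1.84) = e^(−0.2153) = 0.8063; e^(−k₂t) = e^(−0.9605) = 0.3827.
C_D = 0.117×5.33/(0.522−0.117) × (0.8063−0.3827) = 1.540×0.4236 = 0.6523 kmol/m³.
Y_D = C_D/C_{A0} = 0.6523/5.33 = 0.122.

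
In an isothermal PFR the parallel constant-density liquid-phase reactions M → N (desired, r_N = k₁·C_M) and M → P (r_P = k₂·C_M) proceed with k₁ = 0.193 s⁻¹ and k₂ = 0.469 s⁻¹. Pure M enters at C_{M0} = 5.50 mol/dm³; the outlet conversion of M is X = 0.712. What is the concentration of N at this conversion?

C_M = C_{M0}(1−X) = 1.584 mol/dm³.
Both paths are first order in M, so the instantaneous fraction to N is constant: dC_N/d(−C_M) = k₁/(k₁+k₂) = 0.2915.
C_N = 0.2915·(C_{M0}−C_M) = 0.2915×3.916 = 1.14 mol/dm³.

1.14 mol/dm³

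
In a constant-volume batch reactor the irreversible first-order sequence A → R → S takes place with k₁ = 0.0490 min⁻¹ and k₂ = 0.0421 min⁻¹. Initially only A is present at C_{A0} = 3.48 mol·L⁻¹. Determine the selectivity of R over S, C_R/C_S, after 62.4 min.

0.232

The intermediate concentration in a first-order A→B→C sequence is C_R = k₁C_{A0}(e^(−k₁t) − e^(−k₂t))/(k₂−k₁).
e^(−k₁t) = e^(−0.0490×62.4) = e^(−3.058) = 0.04700; e^(−k₂t) = e^(−2.627) = 0.07229.
C_R = 0.0490×3.48/(0.0421−0.0490) × (0.04700−0.07229) = (-24.71)×(-0.02529) = 0.6250 mol·L⁻¹.
C_A = C_{A0}e^(−k₁t) = 0.1636 mol·L⁻¹, so C_S = C_{A0}−C_A−C_R = 2.691 mol·L⁻¹; C_R/C_S = 0.232.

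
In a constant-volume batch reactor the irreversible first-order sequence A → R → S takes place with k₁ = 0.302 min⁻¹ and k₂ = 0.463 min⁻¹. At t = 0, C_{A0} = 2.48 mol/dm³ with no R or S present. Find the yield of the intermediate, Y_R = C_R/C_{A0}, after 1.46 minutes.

0.253

The intermediate concentration in a first-order A→B→C sequence is C_R = k₁C_{A0}(e^(−k₁t) − e^(−k₂t))/(k₂−k₁).
e^(−k₁t) = e^(−0.302×1.46) = e^(−0.4409) = 0.6434; e^(−k₂t) = e^(−0.6760) = 0.5087.
C_R = 0.302×2.48/(0.463−0.302) × (0.6434−0.5087) = 4.652×0.1348 = 0.6270 mol/dm³.
Y_R = C_R/C_{A0} = 0.6270/2.48 = 0.253.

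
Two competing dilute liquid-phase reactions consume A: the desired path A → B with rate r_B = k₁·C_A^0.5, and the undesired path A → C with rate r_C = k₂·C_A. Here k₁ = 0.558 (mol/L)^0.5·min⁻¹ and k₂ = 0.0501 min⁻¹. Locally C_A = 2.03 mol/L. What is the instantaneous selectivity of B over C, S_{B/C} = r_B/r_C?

7.82

S_{B/C} = r_B/r_C = (k₁·C_A^0.5)/(k₂·C_A) = (k₁/k₂)·C_A^-0.5.
= (0.558×2.030^0.5) / (0.0501×2.030) = 0.7950/0.1017 = 7.82.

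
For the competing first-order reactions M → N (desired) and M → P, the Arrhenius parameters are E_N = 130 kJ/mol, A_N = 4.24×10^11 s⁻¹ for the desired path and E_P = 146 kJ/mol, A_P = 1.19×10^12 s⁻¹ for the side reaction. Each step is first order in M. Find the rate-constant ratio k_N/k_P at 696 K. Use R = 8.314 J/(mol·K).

5.66

k_N/k_P = (A_N/A_P)·exp[−(E_N−E_P)/(RT)] = (A_N/A_P)·exp[(E_P−E_N)/(RT)].
(E_P−E_N)/(RT) = (146−130)×10³/(8.314×696) = 16000/5787 = 2.765.
k_N/k_P = (4.24×10^11/1.19×10^12)·exp(2.765) = 0.3563 × 15.88 = 5.66.
Since E_N < E_P, lowering the temperature improves selectivity toward N.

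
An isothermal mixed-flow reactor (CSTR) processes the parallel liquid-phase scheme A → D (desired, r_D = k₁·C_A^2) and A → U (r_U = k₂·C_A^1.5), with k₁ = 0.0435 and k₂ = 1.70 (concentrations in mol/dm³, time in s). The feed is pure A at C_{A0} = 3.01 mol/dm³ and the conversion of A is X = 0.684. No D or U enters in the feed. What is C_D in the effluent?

Exit C_A = C_{A0}(1−X) = 3.01×0.316 = 0.9512 mol/dm³.
Rates in a CSTR are evaluated at the outlet concentration: r_D = 0.0435×0.9512^2 = 0.03935, r_U = 1.70×0.9512^1.5 = 1.577.
Fraction of consumed A going to D: r_D/(r_D+r_U) = 0.02435.
C_D = 0.02435·C_{A0}·X = 0.02435×3.01×0.684 = 0.0501 mol/dm³.

0.0501 mol/dm³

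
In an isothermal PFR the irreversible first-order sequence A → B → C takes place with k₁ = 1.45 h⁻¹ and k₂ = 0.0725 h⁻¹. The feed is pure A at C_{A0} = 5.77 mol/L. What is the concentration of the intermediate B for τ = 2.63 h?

Solving the coupled first-order balances gives C_B(τ) = [k₁/(k₂−k₁)]·C_{A0}·(e^(−k₁τ) − e^(−k₂τ)).
e^(−k₁τ) = e^(−1.45×2.63) = e^(−3.813) = 0.02207; e^(−k₂τ) = e^(−0.1907) = 0.8264.
C_B = 1.45×5.77/(0.0725−1.45) × (0.02207−0.8264) = (-6.074)×(-0.8043) = 4.885 mol/L.

4.89 mol/L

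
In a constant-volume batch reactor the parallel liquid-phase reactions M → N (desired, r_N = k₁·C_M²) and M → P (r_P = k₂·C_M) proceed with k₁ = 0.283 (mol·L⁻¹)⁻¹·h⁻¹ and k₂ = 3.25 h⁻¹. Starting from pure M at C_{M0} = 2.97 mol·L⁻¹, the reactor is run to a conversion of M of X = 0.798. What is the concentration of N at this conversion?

0.313 mol·L⁻¹

C_M = C_{M0}(1−X) = 0.5999 mol·L⁻¹.
Along a PFR/batch, dC_P/dC_M = −r_P/(r_N+r_P) = −k₂/(k₂+k₁·C_M).
Integrating from C_{M0} to C_M: C_P = (3.25/0.283)·ln[(3.25+0.283·2.97)/(3.25+0.283·0.600)] = 11.48·ln(4.091/3.420) = 2.057 mol·L⁻¹.
Then C_N = (C_{M0}−C_M) − C_P = 2.370 − 2.057 = 0.3133 mol·L⁻¹.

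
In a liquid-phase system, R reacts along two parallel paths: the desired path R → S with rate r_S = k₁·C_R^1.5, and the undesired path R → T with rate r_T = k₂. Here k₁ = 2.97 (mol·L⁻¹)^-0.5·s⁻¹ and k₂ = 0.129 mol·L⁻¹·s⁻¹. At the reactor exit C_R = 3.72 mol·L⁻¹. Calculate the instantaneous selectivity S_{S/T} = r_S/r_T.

165

S_{S/T} = r_S/r_T = (k₁·C_R^1.5)/(k₂) = (k₁/k₂)·C_R^1.5.
= (2.97×3.720^1.5) / (0.129) = 21.31/0.1290 = 165.
Since the desired path is higher order in R, keeping C_R high (PFR or concentrated feed) favours S.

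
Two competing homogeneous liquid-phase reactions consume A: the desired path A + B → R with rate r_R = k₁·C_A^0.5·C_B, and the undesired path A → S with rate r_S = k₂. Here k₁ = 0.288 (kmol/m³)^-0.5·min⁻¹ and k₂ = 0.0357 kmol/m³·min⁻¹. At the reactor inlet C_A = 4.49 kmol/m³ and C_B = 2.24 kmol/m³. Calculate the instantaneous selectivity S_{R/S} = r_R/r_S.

S_{R/S} = r_R/r_S = (k₁·C_A^0.5·C_B)/(k₂) = (k₁/k₂)·C_A^0.5·C_B.
= (0.288×4.490^0.5×2.240) / (0.0357) = 1.367/0.03570 = 38.3.
Since the desired path is higher order in A, keeping C_A high (PFR or concentrated feed) favours R.

38.3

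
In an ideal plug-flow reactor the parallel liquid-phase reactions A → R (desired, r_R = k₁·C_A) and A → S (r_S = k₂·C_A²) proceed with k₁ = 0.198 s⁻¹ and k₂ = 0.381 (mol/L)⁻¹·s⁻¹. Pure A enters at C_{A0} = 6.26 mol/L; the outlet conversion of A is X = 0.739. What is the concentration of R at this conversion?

C_A = C_{A0}(1−X) = 1.634 mol/L.
Along a PFR/batch, dC_R/dC_A = −r_R/(r_R+r_S) = −k₁/(k₁+k₂·C_A).
Integrating from C_{A0} to C_A: C_R = (0.198/0.381)·ln[(0.198+0.381·6.26)/(0.198+0.381·1.63)] = 0.5197·ln(2.583/0.8205) = 0.5960 mol/L.

0.596 mol/L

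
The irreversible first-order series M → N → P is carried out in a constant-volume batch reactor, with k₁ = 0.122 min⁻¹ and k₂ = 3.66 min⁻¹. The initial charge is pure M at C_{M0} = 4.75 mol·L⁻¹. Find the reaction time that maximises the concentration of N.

0.961 min

Setting dC_N/dt = 0 gives t_opt = ln(k₂/k₁)/(k₂−k₁).
= ln(3.66/0.122)/(3.66−0.122) = ln(30.00)/3.538 = 3.401/3.538 = 0.961 min.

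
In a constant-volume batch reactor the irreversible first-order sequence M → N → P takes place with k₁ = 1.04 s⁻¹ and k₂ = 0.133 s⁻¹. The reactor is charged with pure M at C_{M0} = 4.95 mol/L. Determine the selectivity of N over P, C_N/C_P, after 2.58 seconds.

The intermediate concentration in a first-order A→B→C sequence is C_N = k₁C_{M0}(e^(−k₁t) − e^(−k₂t))/(k₂−k₁).
e^(−k₁t) = e^(−1.04×2.58) = e^(−2.683) = 0.06834; e^(−k₂t) = e^(−0.3431) = 0.7095.
C_N = 1.04×4.95/(0.133−1.04) × (0.06834−0.7095) = (-5.676)×(-0.6412) = 3.639 mol/L.
C_M = C_{M0}e^(−k₁t) = 0.3383 mol/L, so C_P = C_{M0}−C_M−C_N = 0.9724 mol/L; C_N/C_P = 3.74.

3.74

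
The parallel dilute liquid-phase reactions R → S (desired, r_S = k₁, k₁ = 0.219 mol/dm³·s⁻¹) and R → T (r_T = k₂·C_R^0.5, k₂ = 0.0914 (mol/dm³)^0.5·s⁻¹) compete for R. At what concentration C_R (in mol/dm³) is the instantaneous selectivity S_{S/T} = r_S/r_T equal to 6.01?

S_{S/T} = (k₁/k₂)·C_R^-0.5 ⇒ C_R = (S·k₂/k₁)^(-2).
= (6.01×0.0914/0.219)^(-2) = (2.508)^(-2) = 0.159 mol/dm³.

0.159 mol/dm³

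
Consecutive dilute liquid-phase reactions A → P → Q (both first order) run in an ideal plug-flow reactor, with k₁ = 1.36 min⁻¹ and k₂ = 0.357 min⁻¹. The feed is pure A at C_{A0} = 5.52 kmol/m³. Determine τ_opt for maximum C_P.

1.33 min

Setting dC_P/dτ = 0 gives τ_opt = ln(k₂/k₁)/(k₂−k₁).
= ln(0.357/1.36)/(0.357−1.36) = ln(0.2625)/-1.003 = -1.338/-1.003 = 1.33 min.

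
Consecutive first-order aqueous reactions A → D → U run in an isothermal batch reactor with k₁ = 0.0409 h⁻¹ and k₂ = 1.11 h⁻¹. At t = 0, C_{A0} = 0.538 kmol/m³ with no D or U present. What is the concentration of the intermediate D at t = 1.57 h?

Solving the coupled first-order balances gives C_D(t) = [k₁/(k₂−k₁)]·C_{A0}·(e^(−k₁t) − e^(−k₂t)).
e^(−k₁t) = e^(−0.0409×1.57) = e^(−0.06421) = 0.9378; e^(−k₂t) = e^(−1.743) = 0.1750.
C_D = 0.0409×0.538/(1.11−0.0409) × (0.9378−0.1750) = 0.02058×0.7628 = 0.01570 kmol/m³.

0.0157 kmol/m³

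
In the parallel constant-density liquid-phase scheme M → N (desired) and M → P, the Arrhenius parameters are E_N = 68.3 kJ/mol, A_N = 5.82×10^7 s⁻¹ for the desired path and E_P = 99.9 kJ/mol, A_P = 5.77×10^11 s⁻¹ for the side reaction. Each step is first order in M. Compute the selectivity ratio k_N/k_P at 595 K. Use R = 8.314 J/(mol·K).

0.0600

Since both paths have the same order in M, the concentration cancels and S_{N/P} = k_N/k_P = (A_N/A_P)·exp[(E_P−E_N)/(RT)].
(E_P−E_N)/(RT) = (99.9−68.3)×10³/(8.314×595) = 31600/4947 = 6.388.
k_N/k_P = (5.82×10^7/5.77×10^11)·exp(6.388) = 1.009×10^-4 × 594.6 = 0.0600.
Since E_N < E_P, lowering the temperature improves selectivity toward N.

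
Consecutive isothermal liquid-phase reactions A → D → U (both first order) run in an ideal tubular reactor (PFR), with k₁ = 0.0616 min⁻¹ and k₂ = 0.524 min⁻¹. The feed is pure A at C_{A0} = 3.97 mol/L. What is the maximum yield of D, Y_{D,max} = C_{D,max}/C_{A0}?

At the optimum, C_{D,max}/C_{A0} = (k₁/k₂)^[k₂/(k₂−k₁)].
= (0.0616/0.524)^(0.524/(0.524−0.0616)) = (0.1176)^(1.133) = 0.08839.

0.0884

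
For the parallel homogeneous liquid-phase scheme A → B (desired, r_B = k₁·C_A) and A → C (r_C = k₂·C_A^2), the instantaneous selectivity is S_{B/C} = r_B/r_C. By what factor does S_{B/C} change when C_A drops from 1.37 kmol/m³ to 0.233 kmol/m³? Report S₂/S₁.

5.88

S_{B/C} = (k₁/k₂)·C_A⁻¹, so S₂/S₁ = (C_{A,2}/C_{A,1})⁻¹.
= 1.37/0.233 = 5.88.
Selectivity toward B rises as C_A falls — low-concentration operation is favoured.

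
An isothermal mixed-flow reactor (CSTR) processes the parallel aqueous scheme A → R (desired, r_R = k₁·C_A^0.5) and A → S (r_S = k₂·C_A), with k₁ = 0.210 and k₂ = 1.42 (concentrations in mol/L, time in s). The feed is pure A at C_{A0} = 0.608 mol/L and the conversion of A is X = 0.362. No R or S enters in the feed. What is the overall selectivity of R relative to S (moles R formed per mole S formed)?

0.237

Exit C_A = C_{A0}(1−X) = 0.608×0.638 = 0.3879 mol/L.
Rates in a CSTR are evaluated at the outlet concentration: r_R = 0.210×0.3879^0.5 = 0.1308, r_S = 1.42×0.3879 = 0.5508.
Overall selectivity = C_R/C_S = r_Rτ/(r_Sτ) = r_R/r_S = 0.237.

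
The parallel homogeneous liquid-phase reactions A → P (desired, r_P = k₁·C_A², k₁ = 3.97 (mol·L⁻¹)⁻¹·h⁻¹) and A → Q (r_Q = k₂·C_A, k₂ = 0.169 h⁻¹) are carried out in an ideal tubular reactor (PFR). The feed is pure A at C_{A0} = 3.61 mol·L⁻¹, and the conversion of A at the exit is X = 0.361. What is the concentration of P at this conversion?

1.28 mol·L⁻¹

C_A = C_{A0}(1−X) = 2.307 mol·L⁻¹.
Along a PFR/batch, dC_Q/dC_A = −r_Q/(r_P+r_Q) = −k₂/(k₂+k₁·C_A).
Integrating from C_{A0} to C_A: C_Q = (0.169/3.97)·ln[(0.169+3.97·3.61)/(0.169+3.97·2.31)] = 0.04257·ln(14.50/9.327) = 0.01879 mol·L⁻¹.
Then C_P = (C_{A0}−C_A) − C_Q = 1.303 − 0.01879 = 1.284 mol·L⁻¹.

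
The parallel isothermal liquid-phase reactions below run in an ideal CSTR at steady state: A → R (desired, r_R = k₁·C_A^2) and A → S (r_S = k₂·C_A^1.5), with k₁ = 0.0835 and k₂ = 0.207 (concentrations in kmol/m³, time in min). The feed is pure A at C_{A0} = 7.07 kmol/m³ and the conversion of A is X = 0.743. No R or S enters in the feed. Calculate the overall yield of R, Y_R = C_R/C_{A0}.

Exit C_A = C_{A0}(1−X) = 7.07×0.257 = 1.817 kmol/m³.
Rates in a CSTR are evaluated at the outlet concentration: r_R = 0.0835×1.817^2 = 0.2757, r_S = 0.207×1.817^1.5 = 0.5070.
Fraction of consumed A going to R: r_R/(r_R+r_S) = 0.3522.
C_R = 0.3522·C_{A0}·X = 0.3522×7.07×0.743 = 1.85 kmol/m³; Y_R = C_R/C_{A0} = 0.262.

0.262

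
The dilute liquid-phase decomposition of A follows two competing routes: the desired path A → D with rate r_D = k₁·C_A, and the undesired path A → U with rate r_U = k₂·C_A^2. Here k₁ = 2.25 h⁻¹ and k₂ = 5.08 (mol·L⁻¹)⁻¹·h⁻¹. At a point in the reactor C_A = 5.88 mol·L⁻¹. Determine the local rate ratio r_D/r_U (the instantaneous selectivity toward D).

0.0753

S_{D/U} = r_D/r_U = (k₁·C_A)/(k₂·C_A^2) = (k₁/k₂)·C_A⁻¹.
= (2.25×5.880) / (5.08×5.880^2) = 13.23/175.6 = 0.0753.
The undesired path is higher order in A, so low C_A (CSTR or dilute feed) favours D.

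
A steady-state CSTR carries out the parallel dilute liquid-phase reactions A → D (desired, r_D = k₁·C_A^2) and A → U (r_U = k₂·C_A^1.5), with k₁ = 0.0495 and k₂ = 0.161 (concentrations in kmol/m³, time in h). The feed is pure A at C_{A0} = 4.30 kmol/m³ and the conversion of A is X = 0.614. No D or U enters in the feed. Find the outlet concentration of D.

Exit C_A = C_{A0}(1−X) = 4.30×0.386 = 1.660 kmol/m³.
A CSTR operates uniformly at the exit composition, giving r_D = 0.1364 and r_U = 0.3443 (each k·C_A^n at C_A = 1.660).
Fraction of consumed A going to D: r_D/(r_D+r_U) = 0.2837.
C_D = 0.2837·C_{A0}·X = 0.2837×4.30×0.614 = 0.749 kmol/m³.

0.749 kmol/m³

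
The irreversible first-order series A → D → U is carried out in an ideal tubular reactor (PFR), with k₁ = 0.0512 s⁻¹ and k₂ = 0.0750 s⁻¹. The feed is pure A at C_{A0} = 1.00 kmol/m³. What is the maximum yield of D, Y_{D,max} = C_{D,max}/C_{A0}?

0.300

At the optimum, C_{D,max}/C_{A0} = (k₁/k₂)^[k₂/(k₂−k₁)].
= (0.0512/0.0750)^(0.0750/(0.0750−0.0512)) = (0.6827)^(3.151) = 0.3003.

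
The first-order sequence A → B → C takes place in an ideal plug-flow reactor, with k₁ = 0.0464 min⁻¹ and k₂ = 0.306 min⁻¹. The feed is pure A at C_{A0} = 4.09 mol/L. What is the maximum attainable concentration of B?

For a first-order series the maximum intermediate yield is C_{B,max}/C_{A0} = (k₁/k₂)^[k₂/(k₂−k₁)].
= (0.0464/0.306)^(0.306/(0.306−0.0464)) = (0.1516)^(1.179) = 0.1082.
C_{B,max} = 0.1082×4.09 = 0.443 mol/L.

0.443 mol/L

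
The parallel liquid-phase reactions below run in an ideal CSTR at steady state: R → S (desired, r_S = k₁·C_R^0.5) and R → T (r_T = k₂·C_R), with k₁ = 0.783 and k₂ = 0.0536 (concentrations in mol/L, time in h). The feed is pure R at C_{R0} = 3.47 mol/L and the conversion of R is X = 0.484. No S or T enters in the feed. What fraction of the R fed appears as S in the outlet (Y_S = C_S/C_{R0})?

0.443

Exit C_R = C_{R0}(1−X) = 3.47×0.516 = 1.791 mol/L.
A CSTR operates uniformly at the exit composition, giving r_S = 1.048 and r_T = 0.09597 (each k·C_R^n at C_R = 1.791).
Fraction of consumed R going to S: r_S/(r_S+r_T) = 0.9161.
C_S = 0.9161·C_{R0}·X = 0.9161×3.47×0.484 = 1.54 mol/L; Y_S = C_S/C_{R0} = 0.443.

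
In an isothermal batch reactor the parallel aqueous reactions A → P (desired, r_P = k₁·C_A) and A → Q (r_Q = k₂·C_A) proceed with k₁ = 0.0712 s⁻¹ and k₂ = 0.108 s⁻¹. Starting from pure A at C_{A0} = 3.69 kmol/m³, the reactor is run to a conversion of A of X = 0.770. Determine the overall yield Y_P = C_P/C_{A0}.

C_A = C_{A0}(1−X) = 0.8487 kmol/m³.
Both paths are first order in A, so the instantaneous fraction to P is constant: dC_P/d(−C_A) = k₁/(k₁+k₂) = 0.3973.
C_P = 0.3973·(C_{A0}−C_A) = 0.3973×2.841 = 1.13 kmol/m³.
Y_P = C_P/C_{A0} = 1.129/3.69 = 0.306.

0.306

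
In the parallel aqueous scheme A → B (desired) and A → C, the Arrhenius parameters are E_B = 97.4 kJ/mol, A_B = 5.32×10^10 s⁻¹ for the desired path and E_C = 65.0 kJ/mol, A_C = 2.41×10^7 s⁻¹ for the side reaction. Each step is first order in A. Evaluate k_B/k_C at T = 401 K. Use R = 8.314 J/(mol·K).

0.133

With equal orders, S_{B/C} = k_B/k_C = (A_B/A_C)·exp[(E_C−E_B)/(RT)].
(E_C−E_B)/(RT) = (65.0−97.4)×10³/(8.314×401) = -32400/3334 = -9.718.
k_B/k_C = (5.32×10^10/2.41×10^7)·exp(-9.718) = 2207 × 6.017×10^-5 = 0.133.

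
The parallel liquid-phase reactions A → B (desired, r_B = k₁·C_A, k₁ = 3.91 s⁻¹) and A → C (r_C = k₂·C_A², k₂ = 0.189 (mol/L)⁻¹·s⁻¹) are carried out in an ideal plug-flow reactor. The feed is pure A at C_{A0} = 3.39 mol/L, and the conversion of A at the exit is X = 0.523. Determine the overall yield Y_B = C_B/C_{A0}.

C_A = C_{A0}(1−X) = 1.617 mol/L.
Along a PFR/batch, dC_B/dC_A = −r_B/(r_B+r_C) = −k₁/(k₁+k₂·C_A).
Integrating from C_{A0} to C_A: C_B = (3.91/0.189)·ln[(3.91+0.189·3.39)/(3.91+0.189·1.62)] = 20.69·ln(4.551/4.216) = 1.582 mol/L.
Y_B = C_B/C_{A0} = 1.582/3.39 = 0.467.

0.467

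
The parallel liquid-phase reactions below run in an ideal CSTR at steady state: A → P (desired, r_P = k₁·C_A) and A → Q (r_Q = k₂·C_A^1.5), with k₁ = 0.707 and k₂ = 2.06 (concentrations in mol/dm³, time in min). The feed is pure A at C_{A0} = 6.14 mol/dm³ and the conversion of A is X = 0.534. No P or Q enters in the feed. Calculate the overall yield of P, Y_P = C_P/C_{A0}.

0.0901

Exit C_A = C_{A0}(1−X) = 6.14×0.466 = 2.861 mol/dm³.
Rates in a CSTR are evaluated at the outlet concentration: r_P = 0.707×2.861 = 2.023, r_Q = 2.06×2.861^1.5 = 9.970.
Fraction of consumed A going to P: r_P/(r_P+r_Q) = 0.1687.
C_P = 0.1687·C_{A0}·X = 0.1687×6.14×0.534 = 0.553 mol/dm³; Y_P = C_P/C_{A0} = 0.0901.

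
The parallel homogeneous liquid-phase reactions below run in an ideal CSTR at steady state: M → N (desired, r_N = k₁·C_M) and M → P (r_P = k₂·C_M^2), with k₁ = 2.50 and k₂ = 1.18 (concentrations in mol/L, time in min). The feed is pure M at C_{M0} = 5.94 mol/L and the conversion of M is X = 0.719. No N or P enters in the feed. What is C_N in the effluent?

2.39 mol/L

Exit C_M = C_{M0}(1−X) = 5.94×0.281 = 1.669 mol/L.
Rates in a CSTR are evaluated at the outlet concentration: r_N = 2.50×1.669 = 4.173, r_P = 1.18×1.669^2 = 3.288.
Fraction of consumed M going to N: r_N/(r_N+r_P) = 0.5593.
C_N = 0.5593·C_{M0}·X = 0.5593×5.94×0.719 = 2.39 mol/L.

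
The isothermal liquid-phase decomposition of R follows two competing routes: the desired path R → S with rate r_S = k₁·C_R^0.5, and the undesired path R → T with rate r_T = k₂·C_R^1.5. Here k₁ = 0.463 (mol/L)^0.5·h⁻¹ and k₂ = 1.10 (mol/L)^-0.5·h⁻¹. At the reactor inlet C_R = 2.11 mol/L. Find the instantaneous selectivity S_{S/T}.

S_{S/T} = r_S/r_T = (k₁·C_R^0.5)/(k₂·C_R^1.5) = (k₁/k₂)·C_R⁻¹.
= (0.463×2.110^0.5) / (1.10×2.110^1.5) = 0.6725/3.371 = 0.199.

0.199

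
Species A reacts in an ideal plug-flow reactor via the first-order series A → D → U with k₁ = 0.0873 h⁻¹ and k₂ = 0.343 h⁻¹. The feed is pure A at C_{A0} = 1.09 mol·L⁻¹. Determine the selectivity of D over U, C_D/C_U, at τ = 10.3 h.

The intermediate concentration in a first-order A→B→C sequence is C_D = k₁C_{A0}(e^(−k₁τ) − e^(−k₂τ))/(k₂−k₁).
e^(−k₁τ) = e^(−0.0873×10.3) = e^(−0.8992) = 0.4069; e^(−k₂τ) = e^(−3.533) = 0.02922.
C_D = 0.0873×1.09/(0.343−0.0873) × (0.4069−0.02922) = 0.3721×0.3777 = 0.1406 mol·L⁻¹.
C_A = C_{A0}e^(−k₁τ) = 0.4435 mol·L⁻¹, so C_U = C_{A0}−C_A−C_D = 0.5059 mol·L⁻¹; C_D/C_U = 0.278.

0.278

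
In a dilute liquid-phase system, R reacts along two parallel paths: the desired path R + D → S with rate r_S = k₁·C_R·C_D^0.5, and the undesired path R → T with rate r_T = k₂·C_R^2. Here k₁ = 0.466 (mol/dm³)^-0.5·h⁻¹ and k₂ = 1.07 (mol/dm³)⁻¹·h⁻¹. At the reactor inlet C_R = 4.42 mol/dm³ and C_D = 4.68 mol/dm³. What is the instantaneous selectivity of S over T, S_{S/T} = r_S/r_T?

S_{S/T} = r_S/r_T = (k₁·C_R·C_D^0.5)/(k₂·C_R^2) = (k₁/k₂)·C_R⁻¹·C_D^0.5.
= (0.466×4.420×4.680^0.5) / (1.07×4.420^2) = 4.456/20.90 = 0.213.
The undesired path is higher order in R, so low C_R (CSTR or dilute feed) favours S.

0.213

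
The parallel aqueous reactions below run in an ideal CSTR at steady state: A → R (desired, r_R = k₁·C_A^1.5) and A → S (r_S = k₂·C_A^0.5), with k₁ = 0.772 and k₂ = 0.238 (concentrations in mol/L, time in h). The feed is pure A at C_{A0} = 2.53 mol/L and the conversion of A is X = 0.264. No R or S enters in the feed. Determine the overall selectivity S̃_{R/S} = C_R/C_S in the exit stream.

Exit C_A = C_{A0}(1−X) = 2.53×0.736 = 1.862 mol/L.
Rates in a CSTR are evaluated at the outlet concentration: r_R = 0.772×1.862^1.5 = 1.962, r_S = 0.238×1.862^0.5 = 0.3248.
Overall selectivity = C_R/C_S = r_Rτ/(r_Sτ) = r_R/r_S = 6.04.

6.04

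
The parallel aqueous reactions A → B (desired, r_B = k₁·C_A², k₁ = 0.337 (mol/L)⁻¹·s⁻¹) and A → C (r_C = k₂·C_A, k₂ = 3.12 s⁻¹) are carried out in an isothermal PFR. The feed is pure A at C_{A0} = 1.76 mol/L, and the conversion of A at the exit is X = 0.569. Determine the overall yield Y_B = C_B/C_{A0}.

C_A = C_{A0}(1−X) = 0.7586 mol/L.
Along a PFR/batch, dC_C/dC_A = −r_C/(r_B+r_C) = −k₂/(k₂+k₁·C_A).
Integrating from C_{A0} to C_A: C_C = (3.12/0.337)·ln[(3.12+0.337·1.76)/(3.12+0.337·0.759)] = 9.258·ln(3.713/3.376) = 0.8822 mol/L.
Then C_B = (C_{A0}−C_A) − C_C = 1.001 − 0.8822 = 0.1192 mol/L.
Y_B = C_B/C_{A0} = 0.1192/1.76 = 0.0677.

0.0677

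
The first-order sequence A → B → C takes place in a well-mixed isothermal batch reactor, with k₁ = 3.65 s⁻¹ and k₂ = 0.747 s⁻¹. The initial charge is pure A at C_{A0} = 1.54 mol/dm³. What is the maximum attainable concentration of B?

Evaluating C_B at t_opt = ln(k₂/k₁)/(k₂−k₁) gives C_{B,max}/C_{A0} = (k₁/k₂)^[k₂/(k₂−k₁)].
= (3.65/0.747)^(0.747/(0.747−3.65)) = (4.886)^(-0.2573) = 0.6648.
C_{B,max} = 0.6648×1.54 = 1.02 mol/dm³.

1.02 mol/dm³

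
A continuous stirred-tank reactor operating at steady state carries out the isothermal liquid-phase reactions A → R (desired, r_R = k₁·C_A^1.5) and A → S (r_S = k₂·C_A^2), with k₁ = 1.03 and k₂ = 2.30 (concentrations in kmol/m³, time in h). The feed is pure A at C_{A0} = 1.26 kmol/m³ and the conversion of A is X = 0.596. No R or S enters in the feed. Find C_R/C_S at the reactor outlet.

0.628

Exit C_A = C_{A0}(1−X) = 1.26×0.404 = 0.5090 kmol/m³.
A CSTR operates uniformly at the exit composition, giving r_R = 0.3741 and r_S = 0.5960 (each k·C_A^n at C_A = 0.5090).
Overall selectivity = C_R/C_S = r_Rτ/(r_Sτ) = r_R/r_S = 0.628.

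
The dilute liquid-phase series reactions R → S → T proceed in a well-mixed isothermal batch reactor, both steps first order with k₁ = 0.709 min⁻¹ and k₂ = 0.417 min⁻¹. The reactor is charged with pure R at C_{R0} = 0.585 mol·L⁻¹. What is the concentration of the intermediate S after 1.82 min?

Solving the coupled first-order balances gives C_S(t) = [k₁/(k₂−k₁)]·C_{R0}·(e^(−k₁t) − e^(−k₂t)).
e^(−k₁t) = e^(−0.709×1.82) = e^(−1.290) = 0.2752; e^(−k₂t) = e^(−0.7589) = 0.4682.
C_S = 0.709×0.585/(0.417−0.709) × (0.2752−0.4682) = (-1.420)×(-0.1930) = 0.2741 mol·L⁻¹.

0.274 mol·L⁻¹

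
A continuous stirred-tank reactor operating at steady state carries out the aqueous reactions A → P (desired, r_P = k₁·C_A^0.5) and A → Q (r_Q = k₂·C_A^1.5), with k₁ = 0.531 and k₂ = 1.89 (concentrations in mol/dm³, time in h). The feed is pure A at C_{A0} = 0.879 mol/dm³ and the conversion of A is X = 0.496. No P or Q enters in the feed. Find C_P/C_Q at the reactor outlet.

Exit C_A = C_{A0}(1−X) = 0.879×0.504 = 0.4430 mol/dm³.
A CSTR operates uniformly at the exit composition, giving r_P = 0.3534 and r_Q = 0.5573 (each k·C_A^n at C_A = 0.4430).
Overall selectivity = C_P/C_Q = r_Pτ/(r_Qτ) = r_P/r_Q = 0.634.

0.634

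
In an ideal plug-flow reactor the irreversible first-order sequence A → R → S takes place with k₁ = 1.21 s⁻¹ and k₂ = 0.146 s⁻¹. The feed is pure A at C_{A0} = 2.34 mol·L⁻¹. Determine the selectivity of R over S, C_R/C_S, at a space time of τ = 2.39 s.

The intermediate concentration in a first-order A→B→C sequence is C_R = k₁C_{A0}(e^(−k₁τ) − e^(−k₂τ))/(k₂−k₁).
e^(−k₁τ) = e^(−1.21×2.39) = e^(−2.892) = 0.05547; e^(−k₂τ) = e^(−0.3489) = 0.7054.
C_R = 1.21×2.34/(0.146−1.21) × (0.05547−0.7054) = (-2.661)×(-0.6500) = 1.730 mol·L⁻¹.
C_A = C_{A0}e^(−k₁τ) = 0.1298 mol·L⁻¹, so C_S = C_{A0}−C_A−C_R = 0.4806 mol·L⁻¹; C_R/C_S = 3.60.

3.60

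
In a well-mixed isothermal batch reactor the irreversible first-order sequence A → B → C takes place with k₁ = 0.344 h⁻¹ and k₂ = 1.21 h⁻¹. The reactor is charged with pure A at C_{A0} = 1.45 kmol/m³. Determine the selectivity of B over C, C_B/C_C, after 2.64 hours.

The intermediate concentration in a first-order A→B→C sequence is C_B = k₁C_{A0}(e^(−k₁t) − e^(−k₂t))/(k₂−k₁).
e^(−k₁t) = e^(−0.344×2.64) = e^(−0.9082) = 0.4033; e^(−k₂t) = e^(−3.194) = 0.04099.
C_B = 0.344×1.45/(1.21−0.344) × (0.4033−0.04099) = 0.5760×0.3623 = 0.2087 kmol/m³.
C_A = C_{A0}e^(−k₁t) = 0.5847 kmol/m³, so C_C = C_{A0}−C_A−C_B = 0.6566 kmol/m³; C_B/C_C = 0.318.

0.318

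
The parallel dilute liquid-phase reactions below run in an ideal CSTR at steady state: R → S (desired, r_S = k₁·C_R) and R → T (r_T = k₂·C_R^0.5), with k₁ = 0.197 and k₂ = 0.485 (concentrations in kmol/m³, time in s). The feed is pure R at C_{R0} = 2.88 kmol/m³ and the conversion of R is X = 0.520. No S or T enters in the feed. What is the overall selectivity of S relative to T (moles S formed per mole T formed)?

Exit C_R = C_{R0}(1−X) = 2.88×0.480 = 1.382 kmol/m³.
Rates in a CSTR are evaluated at the outlet concentration: r_S = 0.197×1.382 = 0.2723, r_T = 0.485×1.382^0.5 = 0.5702.
Overall selectivity = C_S/C_T = r_Sτ/(r_Tτ) = r_S/r_T = 0.478.

0.478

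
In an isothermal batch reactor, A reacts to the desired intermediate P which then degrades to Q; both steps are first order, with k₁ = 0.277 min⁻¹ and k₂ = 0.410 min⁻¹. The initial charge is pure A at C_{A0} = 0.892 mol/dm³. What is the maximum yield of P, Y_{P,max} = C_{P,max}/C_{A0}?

Evaluating C_P at t_opt = ln(k₂/k₁)/(k₂−k₁) gives C_{P,max}/C_{A0} = (k₁/k₂)^[k₂/(k₂−k₁)].
= (0.277/0.410)^(0.410/(0.410−0.277)) = (0.6756)^(3.083) = 0.2985.

0.299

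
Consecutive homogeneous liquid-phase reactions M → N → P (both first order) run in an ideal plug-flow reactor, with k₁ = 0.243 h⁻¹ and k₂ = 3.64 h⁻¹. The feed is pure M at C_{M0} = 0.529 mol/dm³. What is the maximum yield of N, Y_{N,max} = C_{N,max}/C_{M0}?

Evaluating C_N at τ_opt = ln(k₂/k₁)/(k₂−k₁) gives C_{N,max}/C_{M0} = (k₁/k₂)^[k₂/(k₂−k₁)].
= (0.243/3.64)^(3.64/(3.64−0.243)) = (0.06676)^(1.072) = 0.05501.

0.0550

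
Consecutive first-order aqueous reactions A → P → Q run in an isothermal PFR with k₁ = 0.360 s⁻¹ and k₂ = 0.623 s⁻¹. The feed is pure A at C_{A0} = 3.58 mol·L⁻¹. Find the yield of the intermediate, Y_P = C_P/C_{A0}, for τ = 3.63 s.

0.228

The intermediate concentration in a first-order A→B→C sequence is C_P = k₁C_{A0}(e^(−k₁τ) − e^(−k₂τ))/(k₂−k₁).
e^(−k₁τ) = e^(−0.360×3.63) = e^(−1.307) = 0.2707; e^(−k₂τ) = e^(−2.261) = 0.1042.
C_P = 0.360×3.58/(0.623−0.360) × (0.2707−0.1042) = 4.900×0.1665 = 0.8159 mol·L⁻¹.
Y_P = C_P/C_{A0} = 0.8159/3.58 = 0.228.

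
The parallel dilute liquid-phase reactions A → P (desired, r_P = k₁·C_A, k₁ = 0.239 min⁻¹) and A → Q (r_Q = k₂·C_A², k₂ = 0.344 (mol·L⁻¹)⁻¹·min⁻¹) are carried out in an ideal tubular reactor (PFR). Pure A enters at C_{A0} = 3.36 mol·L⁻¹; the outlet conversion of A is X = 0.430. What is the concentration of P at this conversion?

0.306 mol·L⁻¹

C_A = C_{A0}(1−X) = 1.915 mol·L⁻¹.
Along a PFR/batch, dC_P/dC_A = −r_P/(r_P+r_Q) = −k₁/(k₁+k₂·C_A).
Integrating from C_{A0} to C_A: C_P = (0.239/0.344)·ln[(0.239+0.344·3.36)/(0.239+0.344·1.92)] = 0.6948·ln(1.395/0.8978) = 0.3061 mol·L⁻¹.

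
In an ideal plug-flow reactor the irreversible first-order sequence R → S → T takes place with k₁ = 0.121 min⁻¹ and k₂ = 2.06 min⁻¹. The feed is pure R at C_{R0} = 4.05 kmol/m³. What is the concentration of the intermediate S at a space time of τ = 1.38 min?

0.199 kmol/m³

For first-order series with pure R initially, C_S(τ) = k₁C_{R0}/(k₂−k₁)·(e^(−k₁τ) − e^(−k₂τ)).
e^(−k₁τ) = e^(−0.121×1.38) = e^(−0.1670) = 0.8462; e^(−k₂τ) = e^(−2.843) = 0.05826.
C_S = 0.121×4.05/(2.06−0.121) × (0.8462−0.05826) = 0.2527×0.7880 = 0.1991 kmol/m³.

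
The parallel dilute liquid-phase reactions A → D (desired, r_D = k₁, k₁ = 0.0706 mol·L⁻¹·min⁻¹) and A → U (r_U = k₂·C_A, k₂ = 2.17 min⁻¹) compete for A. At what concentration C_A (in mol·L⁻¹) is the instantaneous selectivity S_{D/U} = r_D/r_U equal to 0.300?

0.108 mol·L⁻¹

S_{D/U} = (k₁/k₂)·C_A⁻¹ ⇒ C_A = (S·k₂/k₁)^(-1).
= (0.300×2.17/0.0706)^(-1) = (9.221)^(-1) = 0.108 mol·L⁻¹.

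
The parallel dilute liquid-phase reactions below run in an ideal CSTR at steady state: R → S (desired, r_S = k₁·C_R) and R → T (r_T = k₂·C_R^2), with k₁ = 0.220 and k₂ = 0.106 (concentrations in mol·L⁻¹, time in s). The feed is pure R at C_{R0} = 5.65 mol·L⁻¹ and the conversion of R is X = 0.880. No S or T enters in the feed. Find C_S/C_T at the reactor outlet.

Exit C_R = C_{R0}(1−X) = 5.65×0.120 = 0.6780 mol·L⁻¹.
A CSTR operates uniformly at the exit composition, giving r_S = 0.1492 and r_T = 0.04873 (each k·C_R^n at C_R = 0.6780).
Overall selectivity = C_S/C_T = r_Sτ/(r_Tτ) = r_S/r_T = 3.06.

3.06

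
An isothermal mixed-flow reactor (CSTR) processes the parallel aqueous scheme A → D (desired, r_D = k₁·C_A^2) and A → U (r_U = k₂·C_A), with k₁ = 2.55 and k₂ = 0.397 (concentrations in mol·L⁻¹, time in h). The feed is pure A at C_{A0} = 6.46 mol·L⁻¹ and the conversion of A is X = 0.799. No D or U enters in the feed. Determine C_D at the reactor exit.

4.61 mol·L⁻¹

Exit C_A = C_{A0}(1−X) = 6.46×0.201 = 1.298 mol·L⁻¹.
In a CSTR the entire volume is at exit conditions, so r_D = 2.55×1.298^2 = 4.299 and r_U = 0.397×1.298 = 0.5155.
Fraction of consumed A going to D: r_D/(r_D+r_U) = 0.8929.
C_D = 0.8929·C_{A0}·X = 0.8929×6.46×0.799 = 4.61 mol·L⁻¹.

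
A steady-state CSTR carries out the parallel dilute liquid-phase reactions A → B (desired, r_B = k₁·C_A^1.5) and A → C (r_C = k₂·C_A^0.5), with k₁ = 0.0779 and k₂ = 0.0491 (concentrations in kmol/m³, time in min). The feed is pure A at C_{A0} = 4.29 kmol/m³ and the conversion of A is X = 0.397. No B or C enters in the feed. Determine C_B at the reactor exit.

1.37 kmol/m³

Exit C_A = C_{A0}(1−X) = 4.29×0.603 = 2.587 kmol/m³.
A CSTR operates uniformly at the exit composition, giving r_B = 0.3241 and r_C = 0.07897 (each k·C_A^n at C_A = 2.587).
Fraction of consumed A going to B: r_B/(r_B+r_C) = 0.8041.
C_B = 0.8041·C_{A0}·X = 0.8041×4.29×0.397 = 1.37 kmol/m³.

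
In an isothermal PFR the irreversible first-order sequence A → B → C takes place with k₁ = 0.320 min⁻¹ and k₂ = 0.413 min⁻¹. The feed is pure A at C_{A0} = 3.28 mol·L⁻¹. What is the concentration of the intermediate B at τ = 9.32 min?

The intermediate concentration in a first-order A→B→C sequence is C_B = k₁C_{A0}(e^(−k₁τ) − e^(−k₂τ))/(k₂−k₁).
e^(−k₁τ) = e^(−0.320×9.32) = e^(−2.982) = 0.05067; e^(−k₂τ) = e^(−3.849) = 0.02130.
C_B = 0.320×3.28/(0.413−0.320) × (0.05067−0.02130) = 11.29×0.02937 = 0.3315 mol·L⁻¹.

0.332 mol·L⁻¹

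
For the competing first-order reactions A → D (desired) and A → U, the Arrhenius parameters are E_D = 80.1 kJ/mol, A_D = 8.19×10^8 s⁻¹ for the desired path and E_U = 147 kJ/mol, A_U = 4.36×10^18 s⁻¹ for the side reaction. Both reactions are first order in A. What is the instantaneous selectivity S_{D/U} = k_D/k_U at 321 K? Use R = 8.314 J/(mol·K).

14.5

k_D/k_U = (A_D/A_U)·exp[−(E_D−E_U)/(RT)] = (A_D/A_U)·exp[(E_U−E_D)/(RT)].
(E_U−E_D)/(RT) = (147−80.1)×10³/(8.314×321) = 66900/2669 = 25.07.
k_D/k_U = (8.19×10^8/4.36×10^18)·exp(25.07) = 1.878×10^-10 × 7.703×10^10 = 14.5.
Since E_D < E_U, lowering the temperature improves selectivity toward D.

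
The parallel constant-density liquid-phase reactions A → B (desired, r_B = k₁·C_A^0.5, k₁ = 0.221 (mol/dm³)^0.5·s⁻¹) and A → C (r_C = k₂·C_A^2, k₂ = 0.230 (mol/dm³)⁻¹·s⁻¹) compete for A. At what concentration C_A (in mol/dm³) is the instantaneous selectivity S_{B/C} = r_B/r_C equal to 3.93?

0.391 mol/dm³

S_{B/C} = (k₁/k₂)·C_A^-1.5 ⇒ C_A = (S·k₂/k₁)^(1/(-1.5)).
= (3.93×0.230/0.221)^(-0.6667) = (4.090)^(-0.6667) = 0.391 mol/dm³.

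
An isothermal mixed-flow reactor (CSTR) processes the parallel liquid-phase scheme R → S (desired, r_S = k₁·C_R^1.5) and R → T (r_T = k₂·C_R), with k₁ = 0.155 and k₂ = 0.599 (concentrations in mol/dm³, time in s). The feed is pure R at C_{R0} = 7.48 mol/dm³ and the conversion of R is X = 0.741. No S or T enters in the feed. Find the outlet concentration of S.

1.47 mol/dm³

Exit C_R = C_{R0}(1−X) = 7.48×0.259 = 1.937 mol/dm³.
Rates in a CSTR are evaluated at the outlet concentration: r_S = 0.155×1.937^1.5 = 0.4180, r_T = 0.599×1.937 = 1.160.
Fraction of consumed R going to S: r_S/(r_S+r_T) = 0.2648.
C_S = 0.2648·C_{R0}·X = 0.2648×7.48×0.741 = 1.47 mol/dm³.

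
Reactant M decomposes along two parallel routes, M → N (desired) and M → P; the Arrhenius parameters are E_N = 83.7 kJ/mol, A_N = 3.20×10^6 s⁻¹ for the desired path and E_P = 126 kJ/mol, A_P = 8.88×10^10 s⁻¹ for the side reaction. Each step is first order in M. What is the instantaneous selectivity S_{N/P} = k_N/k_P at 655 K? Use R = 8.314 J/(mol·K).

k_N/k_P = (A_N/A_P)·exp[−(E_N−E_P)/(RT)] = (A_N/A_P)·exp[(E_P−E_N)/(RT)].
(E_P−E_N)/(RT) = (126−83.7)×10³/(8.314×655) = 42300/5446 = 7.768.
k_N/k_P = (3.20×10^6/8.88×10^10)·exp(7.768) = 3.604×10^-5 × 2363 = 0.0851.

0.0851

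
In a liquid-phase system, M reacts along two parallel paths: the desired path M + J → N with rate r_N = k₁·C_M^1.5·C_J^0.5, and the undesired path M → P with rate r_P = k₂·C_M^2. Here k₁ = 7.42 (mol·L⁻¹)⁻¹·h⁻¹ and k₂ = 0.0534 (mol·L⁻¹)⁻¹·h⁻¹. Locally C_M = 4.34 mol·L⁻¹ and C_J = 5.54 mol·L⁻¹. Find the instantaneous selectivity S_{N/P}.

157

S_{N/P} = r_N/r_P = (k₁·C_M^1.5·C_J^0.5)/(k₂·C_M^2) = (k₁/k₂)·C_M^-0.5·C_J^0.5.
= (7.42×4.340^1.5×5.540^0.5) / (0.0534×4.340^2) = 157.9/1.006 = 157.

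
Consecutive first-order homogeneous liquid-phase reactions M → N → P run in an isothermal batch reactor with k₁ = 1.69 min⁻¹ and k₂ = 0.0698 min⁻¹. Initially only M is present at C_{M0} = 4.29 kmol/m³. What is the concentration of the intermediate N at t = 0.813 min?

3.10 kmol/m³

Solving the coupled first-order balances gives C_N(t) = [k₁/(k₂−k₁)]·C_{M0}·(e^(−k₁t) − e^(−k₂t)).
e^(−k₁t) = e^(−1.69×0.813) = e^(−1.374) = 0.2531; e^(−k₂t) = e^(−0.05675) = 0.9448.
C_N = 1.69×4.29/(0.0698−1.69) × (0.2531−0.9448) = (-4.475)×(-0.6917) = 3.095 kmol/m³.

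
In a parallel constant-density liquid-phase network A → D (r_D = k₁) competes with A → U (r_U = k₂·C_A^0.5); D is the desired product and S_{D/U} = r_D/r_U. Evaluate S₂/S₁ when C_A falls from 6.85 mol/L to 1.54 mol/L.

S_{D/U} = (k₁/k₂)·C_A^-0.5, so S₂/S₁ = (C_{A,2}/C_{A,1})^-0.5.
= (1.54/6.85)^(-0.5) = (0.2248)^(-0.5) = 2.11.

2.11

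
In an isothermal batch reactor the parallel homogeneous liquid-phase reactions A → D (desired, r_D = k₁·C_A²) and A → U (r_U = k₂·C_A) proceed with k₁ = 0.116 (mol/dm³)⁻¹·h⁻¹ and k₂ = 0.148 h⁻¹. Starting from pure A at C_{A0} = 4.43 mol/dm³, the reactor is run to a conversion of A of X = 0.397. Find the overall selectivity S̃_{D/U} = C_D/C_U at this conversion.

C_A = C_{A0}(1−X) = 2.671 mol/dm³.
Along a PFR/batch, dC_U/dC_A = −r_U/(r_D+r_U) = −k₂/(k₂+k₁·C_A).
Integrating from C_{A0} to C_A: C_U = (0.148/0.116)·ln[(0.148+0.116·4.43)/(0.148+0.116·2.67)] = 1.276·ln(0.6619/0.4579) = 0.4702 mol/dm³.
Then C_D = (C_{A0}−C_A) − C_U = 1.759 − 0.4702 = 1.289 mol/dm³.
S̃_{D/U} = C_D/C_U = 1.289/0.4702 = 2.74.

2.74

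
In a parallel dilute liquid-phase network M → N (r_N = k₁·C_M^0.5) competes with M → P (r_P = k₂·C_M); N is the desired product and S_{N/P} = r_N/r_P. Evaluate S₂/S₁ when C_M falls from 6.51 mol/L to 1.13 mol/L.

S_{N/P} = (k₁/k₂)·C_M^-0.5, so S₂/S₁ = (C_{M,2}/C_{M,1})^-0.5.
= (1.13/6.51)^(-0.5) = (0.1736)^(-0.5) = 2.40.

2.40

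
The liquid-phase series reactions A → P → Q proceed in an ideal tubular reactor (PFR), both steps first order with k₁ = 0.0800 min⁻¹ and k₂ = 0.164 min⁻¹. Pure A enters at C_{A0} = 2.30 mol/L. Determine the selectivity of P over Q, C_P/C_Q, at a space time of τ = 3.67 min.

2.85

The intermediate concentration in a first-order A→B→C sequence is C_P = k₁C_{A0}(e^(−k₁τ) − e^(−k₂τ))/(k₂−k₁).
e^(−k₁τ) = e^(−0.0800×3.67) = e^(−0.2936) = 0.7456; e^(−k₂τ) = e^(−0.6019) = 0.5478.
C_P = 0.0800×2.30/(0.164−0.0800) × (0.7456−0.5478) = 2.190×0.1978 = 0.4333 mol/L.
C_A = C_{A0}e^(−k₁τ) = 1.715 mol/L, so C_Q = C_{A0}−C_A−C_P = 0.1519 mol/L; C_P/C_Q = 2.85.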